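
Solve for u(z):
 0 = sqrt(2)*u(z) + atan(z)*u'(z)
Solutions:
 u(z) = C1*exp(-sqrt(2)*Integral(1/atan(z), z))


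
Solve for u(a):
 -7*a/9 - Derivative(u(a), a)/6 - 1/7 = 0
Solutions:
 u(a) = C1 - 7*a^2/3 - 6*a/7


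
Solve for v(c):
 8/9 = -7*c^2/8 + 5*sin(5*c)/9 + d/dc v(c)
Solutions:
 v(c) = C1 + 7*c^3/24 + 8*c/9 + cos(5*c)/9


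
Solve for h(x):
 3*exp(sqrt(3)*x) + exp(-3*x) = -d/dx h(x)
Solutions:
 h(x) = C1 - sqrt(3)*exp(sqrt(3)*x) + exp(-3*x)/3


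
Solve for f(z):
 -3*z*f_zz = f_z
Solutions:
 f(z) = C1 + C2*z^(2/3)


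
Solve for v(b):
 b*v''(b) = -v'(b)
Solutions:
 v(b) = C1 + C2*log(b)


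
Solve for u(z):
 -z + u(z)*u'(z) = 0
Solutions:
 u(z) = -sqrt(C1 + z^2)
 u(z) = sqrt(C1 + z^2)


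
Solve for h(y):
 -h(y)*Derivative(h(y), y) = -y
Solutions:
 h(y) = -sqrt(C1 + y^2)
 h(y) = sqrt(C1 + y^2)


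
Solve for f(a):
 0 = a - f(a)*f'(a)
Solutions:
 f(a) = -sqrt(C1 + a^2)
 f(a) = sqrt(C1 + a^2)


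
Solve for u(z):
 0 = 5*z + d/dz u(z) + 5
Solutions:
 u(z) = C1 - 5*z^2/2 - 5*z


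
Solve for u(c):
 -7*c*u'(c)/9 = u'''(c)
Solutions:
 u(c) = C1 + Integral(C2*airyai(-21^(1/3)*c/3) + C3*airybi(-21^(1/3)*c/3), c)


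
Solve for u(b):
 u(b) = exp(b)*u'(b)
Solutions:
 u(b) = C1*exp(-exp(-b))


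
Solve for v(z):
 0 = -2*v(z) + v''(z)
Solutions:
 v(z) = C1*exp(-sqrt(2)*z) + C2*exp(sqrt(2)*z)


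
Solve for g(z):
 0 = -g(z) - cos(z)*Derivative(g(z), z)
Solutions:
 g(z) = C1*sqrt(sin(z) - 1)/sqrt(sin(z) + 1)


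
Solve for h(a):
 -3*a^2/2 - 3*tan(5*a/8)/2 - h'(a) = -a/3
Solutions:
 h(a) = C1 - a^3/2 + a^2/6 + 12*log(cos(5*a/8))/5


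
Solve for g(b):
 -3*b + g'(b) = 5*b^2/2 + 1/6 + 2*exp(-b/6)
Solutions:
 g(b) = C1 + 5*b^3/6 + 3*b^2/2 + b/6 - 12*exp(-b/6)


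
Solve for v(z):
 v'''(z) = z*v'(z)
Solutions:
 v(z) = C1 + Integral(C2*airyai(z) + C3*airybi(z), z)


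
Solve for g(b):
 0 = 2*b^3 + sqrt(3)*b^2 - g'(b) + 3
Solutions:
 g(b) = C1 + b^4/2 + sqrt(3)*b^3/3 + 3*b


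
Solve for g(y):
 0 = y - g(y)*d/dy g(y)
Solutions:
 g(y) = -sqrt(C1 + y^2)
 g(y) = sqrt(C1 + y^2)


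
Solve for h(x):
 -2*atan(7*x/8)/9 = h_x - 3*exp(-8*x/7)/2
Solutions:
 h(x) = C1 - 2*x*atan(7*x/8)/9 + 8*log(49*x^2 + 64)/63 - 21*exp(-8*x/7)/16


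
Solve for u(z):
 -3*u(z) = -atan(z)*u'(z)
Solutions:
 u(z) = C1*exp(3*Integral(1/atan(z), z))


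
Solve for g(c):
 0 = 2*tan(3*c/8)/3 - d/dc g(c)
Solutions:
 g(c) = C1 - 16*log(cos(3*c/8))/9


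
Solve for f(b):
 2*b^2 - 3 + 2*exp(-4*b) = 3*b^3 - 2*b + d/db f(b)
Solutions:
 f(b) = C1 - 3*b^4/4 + 2*b^3/3 + b^2 - 3*b - exp(-4*b)/2


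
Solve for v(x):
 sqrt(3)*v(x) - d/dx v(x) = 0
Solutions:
 v(x) = C1*exp(sqrt(3)*x)


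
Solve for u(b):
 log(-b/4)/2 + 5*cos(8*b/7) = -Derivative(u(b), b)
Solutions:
 u(b) = C1 - b*log(-b)/2 + b/2 + b*log(2) - 35*sin(8*b/7)/8


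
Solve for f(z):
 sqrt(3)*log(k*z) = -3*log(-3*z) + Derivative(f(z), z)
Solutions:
 f(z) = C1 + z*(sqrt(3)*log(-k) - 3 - sqrt(3) + 3*log(3)) + z*(sqrt(3) + 3)*log(-z)


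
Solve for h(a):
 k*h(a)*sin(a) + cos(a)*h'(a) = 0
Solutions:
 h(a) = C1*exp(k*log(cos(a)))


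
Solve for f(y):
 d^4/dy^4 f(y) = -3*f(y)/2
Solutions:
 f(y) = (C1*sin(6^(1/4)*y/2) + C2*cos(6^(1/4)*y/2))*exp(-6^(1/4)*y/2) + (C3*sin(6^(1/4)*y/2) + C4*cos(6^(1/4)*y/2))*exp(6^(1/4)*y/2)


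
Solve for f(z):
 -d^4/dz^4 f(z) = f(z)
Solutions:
 f(z) = (C1*sin(sqrt(2)*z/2) + C2*cos(sqrt(2)*z/2))*exp(-sqrt(2)*z/2) + (C3*sin(sqrt(2)*z/2) + C4*cos(sqrt(2)*z/2))*exp(sqrt(2)*z/2)


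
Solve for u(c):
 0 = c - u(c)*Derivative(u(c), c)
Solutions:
 u(c) = -sqrt(C1 + c^2)
 u(c) = sqrt(C1 + c^2)


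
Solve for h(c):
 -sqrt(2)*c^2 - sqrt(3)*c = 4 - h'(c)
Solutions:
 h(c) = C1 + sqrt(2)*c^3/3 + sqrt(3)*c^2/2 + 4*c


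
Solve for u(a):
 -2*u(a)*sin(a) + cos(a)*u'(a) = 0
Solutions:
 u(a) = C1/cos(a)^2


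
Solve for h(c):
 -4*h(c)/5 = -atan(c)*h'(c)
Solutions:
 h(c) = C1*exp(4*Integral(1/atan(c), c)/5)


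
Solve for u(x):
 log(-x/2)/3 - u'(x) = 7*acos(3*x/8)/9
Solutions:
 u(x) = C1 + x*log(-x)/3 - 7*x*acos(3*x/8)/9 - x/3 - x*log(2)/3 + 7*sqrt(64 - 9*x^2)/27


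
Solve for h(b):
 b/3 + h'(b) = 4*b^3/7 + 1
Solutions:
 h(b) = C1 + b^4/7 - b^2/6 + b


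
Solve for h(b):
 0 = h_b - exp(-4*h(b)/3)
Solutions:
 h(b) = 3*log(-I*(C1 + 4*b/3)^(1/4))
 h(b) = 3*log(I*(C1 + 4*b/3)^(1/4))
 h(b) = 3*log(-(C1 + 4*b/3)^(1/4))
 h(b) = 3*log(C1 + 4*b/3)/4


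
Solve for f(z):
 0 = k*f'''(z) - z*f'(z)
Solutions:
 f(z) = C1 + Integral(C2*airyai(z*(1/k)^(1/3)) + C3*airybi(z*(1/k)^(1/3)), z)


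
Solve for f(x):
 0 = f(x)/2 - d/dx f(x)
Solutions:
 f(x) = C1*exp(x/2)


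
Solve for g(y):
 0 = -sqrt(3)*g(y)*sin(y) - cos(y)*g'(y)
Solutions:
 g(y) = C1*cos(y)^(sqrt(3))


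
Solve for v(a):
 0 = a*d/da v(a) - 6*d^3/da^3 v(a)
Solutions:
 v(a) = C1 + Integral(C2*airyai(6^(2/3)*a/6) + C3*airybi(6^(2/3)*a/6), a)


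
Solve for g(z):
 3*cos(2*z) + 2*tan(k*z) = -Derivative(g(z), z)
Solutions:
 g(z) = C1 - 2*Piecewise((-log(cos(k*z))/k, Ne(k, 0)), (0, True)) - 3*sin(2*z)/2


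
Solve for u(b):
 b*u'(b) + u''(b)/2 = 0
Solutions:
 u(b) = C1 + C2*erf(b)


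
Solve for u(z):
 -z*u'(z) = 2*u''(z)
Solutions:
 u(z) = C1 + C2*erf(z/2)


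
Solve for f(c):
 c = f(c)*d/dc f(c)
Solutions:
 f(c) = -sqrt(C1 + c^2)
 f(c) = sqrt(C1 + c^2)


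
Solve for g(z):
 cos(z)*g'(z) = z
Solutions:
 g(z) = C1 + Integral(z/cos(z), z)


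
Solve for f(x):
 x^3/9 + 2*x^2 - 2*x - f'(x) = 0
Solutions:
 f(x) = C1 + x^4/36 + 2*x^3/3 - x^2


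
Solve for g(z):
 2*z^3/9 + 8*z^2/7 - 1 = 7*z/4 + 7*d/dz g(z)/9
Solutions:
 g(z) = C1 + z^4/14 + 24*z^3/49 - 9*z^2/8 - 9*z/7


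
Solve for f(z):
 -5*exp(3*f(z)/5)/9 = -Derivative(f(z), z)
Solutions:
 f(z) = 5*log(-1/(C1 + 5*z))/3 + 5*log(15)/3
 f(z) = 5*log((-1/(C1 + 5*z))^(1/3)*(-15^(1/3) - 3^(5/6)*5^(1/3)*I)/2)
 f(z) = 5*log((-1/(C1 + 5*z))^(1/3)*(-15^(1/3) + 3^(5/6)*5^(1/3)*I)/2)


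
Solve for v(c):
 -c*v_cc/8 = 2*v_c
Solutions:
 v(c) = C1 + C2/c^15


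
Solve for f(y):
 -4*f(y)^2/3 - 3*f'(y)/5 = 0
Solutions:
 f(y) = 9/(C1 + 20*y)


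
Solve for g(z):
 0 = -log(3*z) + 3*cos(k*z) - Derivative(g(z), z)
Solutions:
 g(z) = C1 - z*log(z) - z*log(3) + z + 3*Piecewise((sin(k*z)/k, Ne(k, 0)), (z, True))


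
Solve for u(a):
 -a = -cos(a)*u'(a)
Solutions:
 u(a) = C1 + Integral(a/cos(a), a)


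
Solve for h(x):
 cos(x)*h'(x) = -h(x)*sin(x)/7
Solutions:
 h(x) = C1*cos(x)^(1/7)


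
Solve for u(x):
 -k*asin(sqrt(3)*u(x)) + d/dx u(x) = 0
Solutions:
 Integral(1/asin(sqrt(3)*_y), (_y, u(x))) = C1 + k*x


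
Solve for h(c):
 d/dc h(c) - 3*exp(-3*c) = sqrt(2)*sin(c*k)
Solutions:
 h(c) = C1 - exp(-3*c) - sqrt(2)*cos(c*k)/k


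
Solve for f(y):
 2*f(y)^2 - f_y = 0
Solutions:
 f(y) = -1/(C1 + 2*y)


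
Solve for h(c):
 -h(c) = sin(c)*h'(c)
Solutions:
 h(c) = C1*sqrt(cos(c) + 1)/sqrt(cos(c) - 1)


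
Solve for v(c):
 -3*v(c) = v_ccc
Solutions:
 v(c) = C3*exp(-3^(1/3)*c) + (C1*sin(3^(5/6)*c/2) + C2*cos(3^(5/6)*c/2))*exp(3^(1/3)*c/2)


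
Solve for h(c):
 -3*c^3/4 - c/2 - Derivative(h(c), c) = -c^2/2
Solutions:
 h(c) = C1 - 3*c^4/16 + c^3/6 - c^2/4


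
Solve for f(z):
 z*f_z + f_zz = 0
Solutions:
 f(z) = C1 + C2*erf(sqrt(2)*z/2)


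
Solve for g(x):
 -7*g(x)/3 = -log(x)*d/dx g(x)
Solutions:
 g(x) = C1*exp(7*li(x)/3)


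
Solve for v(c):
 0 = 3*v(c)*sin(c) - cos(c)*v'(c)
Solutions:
 v(c) = C1/cos(c)^3


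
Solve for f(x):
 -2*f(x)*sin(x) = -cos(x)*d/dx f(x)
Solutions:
 f(x) = C1/cos(x)^2


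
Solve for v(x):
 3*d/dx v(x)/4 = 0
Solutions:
 v(x) = C1


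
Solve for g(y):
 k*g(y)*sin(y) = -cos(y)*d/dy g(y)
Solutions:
 g(y) = C1*exp(k*log(cos(y)))


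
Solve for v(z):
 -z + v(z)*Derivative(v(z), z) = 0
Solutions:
 v(z) = -sqrt(C1 + z^2)
 v(z) = sqrt(C1 + z^2)


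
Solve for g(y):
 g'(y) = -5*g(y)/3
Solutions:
 g(y) = C1*exp(-5*y/3)


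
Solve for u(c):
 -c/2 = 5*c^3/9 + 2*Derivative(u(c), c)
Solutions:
 u(c) = C1 - 5*c^4/72 - c^2/8


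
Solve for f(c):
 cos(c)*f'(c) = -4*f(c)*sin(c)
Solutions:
 f(c) = C1*cos(c)^4


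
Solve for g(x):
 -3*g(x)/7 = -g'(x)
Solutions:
 g(x) = C1*exp(3*x/7)


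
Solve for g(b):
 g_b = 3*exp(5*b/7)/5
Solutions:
 g(b) = C1 + 21*exp(5*b/7)/25


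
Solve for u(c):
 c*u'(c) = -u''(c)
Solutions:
 u(c) = C1 + C2*erf(sqrt(2)*c/2)


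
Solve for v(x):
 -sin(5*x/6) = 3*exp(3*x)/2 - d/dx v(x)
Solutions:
 v(x) = C1 + exp(3*x)/2 - 6*cos(5*x/6)/5


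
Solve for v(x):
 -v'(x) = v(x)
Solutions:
 v(x) = C1*exp(-x)


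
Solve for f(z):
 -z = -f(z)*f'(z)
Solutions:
 f(z) = -sqrt(C1 + z^2)
 f(z) = sqrt(C1 + z^2)


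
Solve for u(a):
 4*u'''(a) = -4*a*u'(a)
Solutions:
 u(a) = C1 + Integral(C2*airyai(-a) + C3*airybi(-a), a)


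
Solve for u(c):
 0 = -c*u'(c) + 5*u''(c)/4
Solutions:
 u(c) = C1 + C2*erfi(sqrt(10)*c/5)


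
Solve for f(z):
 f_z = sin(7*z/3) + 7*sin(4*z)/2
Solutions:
 f(z) = C1 - 3*cos(7*z/3)/7 - 7*cos(4*z)/8


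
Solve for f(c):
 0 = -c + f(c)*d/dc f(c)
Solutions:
 f(c) = -sqrt(C1 + c^2)
 f(c) = sqrt(C1 + c^2)


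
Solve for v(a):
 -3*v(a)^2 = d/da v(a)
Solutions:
 v(a) = 1/(C1 + 3*a)


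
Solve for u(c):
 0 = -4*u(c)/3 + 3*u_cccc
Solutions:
 u(c) = C1*exp(-sqrt(6)*c/3) + C2*exp(sqrt(6)*c/3) + C3*sin(sqrt(6)*c/3) + C4*cos(sqrt(6)*c/3)


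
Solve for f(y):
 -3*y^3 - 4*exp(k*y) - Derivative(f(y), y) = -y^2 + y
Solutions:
 f(y) = C1 - 3*y^4/4 + y^3/3 - y^2/2 - 4*exp(k*y)/k


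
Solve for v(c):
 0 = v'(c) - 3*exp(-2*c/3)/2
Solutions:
 v(c) = C1 - 9*exp(-2*c/3)/4


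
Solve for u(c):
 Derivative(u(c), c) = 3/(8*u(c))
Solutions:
 u(c) = -sqrt(C1 + 3*c)/2
 u(c) = sqrt(C1 + 3*c)/2


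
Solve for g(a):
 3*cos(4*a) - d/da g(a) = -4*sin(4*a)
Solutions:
 g(a) = C1 + 3*sin(4*a)/4 - cos(4*a)


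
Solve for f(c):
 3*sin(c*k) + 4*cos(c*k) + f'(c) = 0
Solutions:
 f(c) = C1 - 4*sin(c*k)/k + 3*cos(c*k)/k


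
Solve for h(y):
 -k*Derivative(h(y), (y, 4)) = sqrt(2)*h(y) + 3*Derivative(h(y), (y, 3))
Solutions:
 h(y) = C1*exp(y*Piecewise((-sqrt(-2^(1/6)*3^(2/3)*(-1/k^3)^(1/3) + 9/(4*k^2))/2 - sqrt(2^(1/6)*3^(2/3)*(-1/k^3)^(1/3) + 9/(2*k^2) + 27/(4*k^3*sqrt(-2^(1/6)*3^(2/3)*(-1/k^3)^(1/3) + 9/(4*k^2))))/2 - 3/(4*k), Eq(sqrt(2)/k, 0)), (-sqrt(2*(sqrt(-2*sqrt(2)/(27*k^3) + 81/(128*k^6)) + 9*sqrt(2)/(16*k^3))^(1/3) + 2*sqrt(2)/(3*k*(sqrt(-2*sqrt(2)/(27*k^3) + 81/(128*k^6)) + 9*sqrt(2)/(16*k^3))^(1/3)) + 9/(4*k^2))/2 - sqrt(-2*(sqrt(-2*sqrt(2)/(27*k^3) + 81/(128*k^6)) + 9*sqrt(2)/(16*k^3))^(1/3) - 2*sqrt(2)/(3*k*(sqrt(-2*sqrt(2)/(27*k^3) + 81/(128*k^6)) + 9*sqrt(2)/(16*k^3))^(1/3)) + 9/(2*k^2) + 27/(4*k^3*sqrt(2*(sqrt(-2*sqrt(2)/(27*k^3) + 81/(128*k^6)) + 9*sqrt(2)/(16*k^3))^(1/3) + 2*sqrt(2)/(3*k*(sqrt(-2*sqrt(2)/(27*k^3) + 81/(128*k^6)) + 9*sqrt(2)/(16*k^3))^(1/3)) + 9/(4*k^2))))/2 - 3/(4*k), True))) + C2*exp(y*Piecewise((-sqrt(-2^(1/6)*3^(2/3)*(-1/k^3)^(1/3) + 9/(4*k^2))/2 + sqrt(2^(1/6)*3^(2/3)*(-1/k^3)^(1/3) + 9/(2*k^2) + 27/(4*k^3*sqrt(-2^(1/6)*3^(2/3)*(-1/k^3)^(1/3) + 9/(4*k^2))))/2 - 3/(4*k), Eq(sqrt(2)/k, 0)), (-sqrt(2*(sqrt(-2*sqrt(2)/(27*k^3) + 81/(128*k^6)) + 9*sqrt(2)/(16*k^3))^(1/3) + 2*sqrt(2)/(3*k*(sqrt(-2*sqrt(2)/(27*k^3) + 81/(128*k^6)) + 9*sqrt(2)/(16*k^3))^(1/3)) + 9/(4*k^2))/2 + sqrt(-2*(sqrt(-2*sqrt(2)/(27*k^3) + 81/(128*k^6)) + 9*sqrt(2)/(16*k^3))^(1/3) - 2*sqrt(2)/(3*k*(sqrt(-2*sqrt(2)/(27*k^3) + 81/(128*k^6)) + 9*sqrt(2)/(16*k^3))^(1/3)) + 9/(2*k^2) + 27/(4*k^3*sqrt(2*(sqrt(-2*sqrt(2)/(27*k^3) + 81/(128*k^6)) + 9*sqrt(2)/(16*k^3))^(1/3) + 2*sqrt(2)/(3*k*(sqrt(-2*sqrt(2)/(27*k^3) + 81/(128*k^6)) + 9*sqrt(2)/(16*k^3))^(1/3)) + 9/(4*k^2))))/2 - 3/(4*k), True))) + C3*exp(y*Piecewise((sqrt(-2^(1/6)*3^(2/3)*(-1/k^3)^(1/3) + 9/(4*k^2))/2 - sqrt(2^(1/6)*3^(2/3)*(-1/k^3)^(1/3) + 9/(2*k^2) - 27/(4*k^3*sqrt(-2^(1/6)*3^(2/3)*(-1/k^3)^(1/3) + 9/(4*k^2))))/2 - 3/(4*k), Eq(sqrt(2)/k, 0)), (sqrt(2*(sqrt(-2*sqrt(2)/(27*k^3) + 81/(128*k^6)) + 9*sqrt(2)/(16*k^3))^(1/3) + 2*sqrt(2)/(3*k*(sqrt(-2*sqrt(2)/(27*k^3) + 81/(128*k^6)) + 9*sqrt(2)/(16*k^3))^(1/3)) + 9/(4*k^2))/2 - sqrt(-2*(sqrt(-2*sqrt(2)/(27*k^3) + 81/(128*k^6)) + 9*sqrt(2)/(16*k^3))^(1/3) - 2*sqrt(2)/(3*k*(sqrt(-2*sqrt(2)/(27*k^3) + 81/(128*k^6)) + 9*sqrt(2)/(16*k^3))^(1/3)) + 9/(2*k^2) - 27/(4*k^3*sqrt(2*(sqrt(-2*sqrt(2)/(27*k^3) + 81/(128*k^6)) + 9*sqrt(2)/(16*k^3))^(1/3) + 2*sqrt(2)/(3*k*(sqrt(-2*sqrt(2)/(27*k^3) + 81/(128*k^6)) + 9*sqrt(2)/(16*k^3))^(1/3)) + 9/(4*k^2))))/2 - 3/(4*k), True))) + C4*exp(y*Piecewise((sqrt(-2^(1/6)*3^(2/3)*(-1/k^3)^(1/3) + 9/(4*k^2))/2 + sqrt(2^(1/6)*3^(2/3)*(-1/k^3)^(1/3) + 9/(2*k^2) - 27/(4*k^3*sqrt(-2^(1/6)*3^(2/3)*(-1/k^3)^(1/3) + 9/(4*k^2))))/2 - 3/(4*k), Eq(sqrt(2)/k, 0)), (sqrt(2*(sqrt(-2*sqrt(2)/(27*k^3) + 81/(128*k^6)) + 9*sqrt(2)/(16*k^3))^(1/3) + 2*sqrt(2)/(3*k*(sqrt(-2*sqrt(2)/(27*k^3) + 81/(128*k^6)) + 9*sqrt(2)/(16*k^3))^(1/3)) + 9/(4*k^2))/2 + sqrt(-2*(sqrt(-2*sqrt(2)/(27*k^3) + 81/(128*k^6)) + 9*sqrt(2)/(16*k^3))^(1/3) - 2*sqrt(2)/(3*k*(sqrt(-2*sqrt(2)/(27*k^3) + 81/(128*k^6)) + 9*sqrt(2)/(16*k^3))^(1/3)) + 9/(2*k^2) - 27/(4*k^3*sqrt(2*(sqrt(-2*sqrt(2)/(27*k^3) + 81/(128*k^6)) + 9*sqrt(2)/(16*k^3))^(1/3) + 2*sqrt(2)/(3*k*(sqrt(-2*sqrt(2)/(27*k^3) + 81/(128*k^6)) + 9*sqrt(2)/(16*k^3))^(1/3)) + 9/(4*k^2))))/2 - 3/(4*k), True)))


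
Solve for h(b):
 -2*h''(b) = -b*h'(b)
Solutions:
 h(b) = C1 + C2*erfi(b/2)


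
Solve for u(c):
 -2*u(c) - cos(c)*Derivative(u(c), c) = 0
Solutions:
 u(c) = C1*(sin(c) - 1)/(sin(c) + 1)


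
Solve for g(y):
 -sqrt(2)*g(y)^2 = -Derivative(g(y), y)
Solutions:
 g(y) = -1/(C1 + sqrt(2)*y)


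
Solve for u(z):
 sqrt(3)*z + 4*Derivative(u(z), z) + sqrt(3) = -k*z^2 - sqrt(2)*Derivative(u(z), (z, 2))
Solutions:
 u(z) = C1 + C2*exp(-2*sqrt(2)*z) - k*z^3/12 + sqrt(2)*k*z^2/16 - k*z/16 - sqrt(3)*z^2/8 - sqrt(3)*z/4 + sqrt(6)*z/16


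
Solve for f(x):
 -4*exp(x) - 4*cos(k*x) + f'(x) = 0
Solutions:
 f(x) = C1 + 4*exp(x) + 4*sin(k*x)/k


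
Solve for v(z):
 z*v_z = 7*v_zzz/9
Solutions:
 v(z) = C1 + Integral(C2*airyai(21^(2/3)*z/7) + C3*airybi(21^(2/3)*z/7), z)


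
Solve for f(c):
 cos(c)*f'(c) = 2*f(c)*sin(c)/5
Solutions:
 f(c) = C1/cos(c)^(2/5)


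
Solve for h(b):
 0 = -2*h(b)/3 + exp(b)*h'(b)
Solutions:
 h(b) = C1*exp(-2*exp(-b)/3)


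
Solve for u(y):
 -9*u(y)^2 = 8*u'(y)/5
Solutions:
 u(y) = 8/(C1 + 45*y)


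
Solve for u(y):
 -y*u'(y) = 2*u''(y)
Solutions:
 u(y) = C1 + C2*erf(y/2)


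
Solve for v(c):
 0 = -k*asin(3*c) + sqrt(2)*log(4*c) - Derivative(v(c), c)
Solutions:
 v(c) = C1 + sqrt(2)*c*(log(c) - 1) + 2*sqrt(2)*c*log(2) - k*(c*asin(3*c) + sqrt(1 - 9*c^2)/3)


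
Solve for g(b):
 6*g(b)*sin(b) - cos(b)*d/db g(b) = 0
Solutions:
 g(b) = C1/cos(b)^6


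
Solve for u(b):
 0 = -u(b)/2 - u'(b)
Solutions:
 u(b) = C1*exp(-b/2)


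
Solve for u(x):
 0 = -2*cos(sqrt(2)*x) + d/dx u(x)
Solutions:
 u(x) = C1 + sqrt(2)*sin(sqrt(2)*x)


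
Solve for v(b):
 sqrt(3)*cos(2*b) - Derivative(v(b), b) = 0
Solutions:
 v(b) = C1 + sqrt(3)*sin(2*b)/2


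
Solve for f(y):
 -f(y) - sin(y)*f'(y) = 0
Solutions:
 f(y) = C1*sqrt(cos(y) + 1)/sqrt(cos(y) - 1)


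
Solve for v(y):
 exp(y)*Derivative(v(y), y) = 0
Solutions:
 v(y) = C1


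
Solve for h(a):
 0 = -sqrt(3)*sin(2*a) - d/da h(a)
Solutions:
 h(a) = C1 + sqrt(3)*cos(2*a)/2


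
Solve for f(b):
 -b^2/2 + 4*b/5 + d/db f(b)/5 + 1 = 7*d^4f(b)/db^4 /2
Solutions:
 f(b) = C1 + C4*exp(2^(1/3)*35^(2/3)*b/35) + 5*b^3/6 - 2*b^2 - 5*b + (C2*sin(2^(1/3)*sqrt(3)*35^(2/3)*b/70) + C3*cos(2^(1/3)*sqrt(3)*35^(2/3)*b/70))*exp(-2^(1/3)*35^(2/3)*b/70)


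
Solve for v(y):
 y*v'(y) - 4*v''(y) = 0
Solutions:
 v(y) = C1 + C2*erfi(sqrt(2)*y/4)


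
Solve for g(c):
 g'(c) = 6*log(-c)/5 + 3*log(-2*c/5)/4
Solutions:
 g(c) = C1 + 39*c*log(-c)/20 + 3*c*(-13 - 5*log(5) + 5*log(2))/20


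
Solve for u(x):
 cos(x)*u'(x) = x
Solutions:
 u(x) = C1 + Integral(x/cos(x), x)


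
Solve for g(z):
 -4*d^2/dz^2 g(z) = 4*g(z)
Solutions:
 g(z) = C1*sin(z) + C2*cos(z)


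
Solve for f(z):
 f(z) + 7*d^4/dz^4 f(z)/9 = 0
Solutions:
 f(z) = (C1*sin(sqrt(6)*7^(3/4)*z/14) + C2*cos(sqrt(6)*7^(3/4)*z/14))*exp(-sqrt(6)*7^(3/4)*z/14) + (C3*sin(sqrt(6)*7^(3/4)*z/14) + C4*cos(sqrt(6)*7^(3/4)*z/14))*exp(sqrt(6)*7^(3/4)*z/14)


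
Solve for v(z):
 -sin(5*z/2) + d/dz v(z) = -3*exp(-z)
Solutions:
 v(z) = C1 - 2*cos(5*z/2)/5 + 3*exp(-z)


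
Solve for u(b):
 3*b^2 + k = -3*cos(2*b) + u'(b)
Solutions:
 u(b) = C1 + b^3 + b*k + 3*sin(2*b)/2


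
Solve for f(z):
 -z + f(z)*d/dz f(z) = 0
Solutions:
 f(z) = -sqrt(C1 + z^2)
 f(z) = sqrt(C1 + z^2)


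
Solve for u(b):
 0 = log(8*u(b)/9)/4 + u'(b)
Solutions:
 4*Integral(1/(log(_y) - 2*log(3) + 3*log(2)), (_y, u(b))) = C1 - b


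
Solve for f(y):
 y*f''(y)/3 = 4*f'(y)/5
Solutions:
 f(y) = C1 + C2*y^(17/5)


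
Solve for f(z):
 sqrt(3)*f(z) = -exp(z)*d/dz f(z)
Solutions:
 f(z) = C1*exp(sqrt(3)*exp(-z))


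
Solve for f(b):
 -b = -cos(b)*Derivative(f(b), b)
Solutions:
 f(b) = C1 + Integral(b/cos(b), b)


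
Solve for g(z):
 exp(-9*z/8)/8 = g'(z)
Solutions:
 g(z) = C1 - exp(-9*z/8)/9


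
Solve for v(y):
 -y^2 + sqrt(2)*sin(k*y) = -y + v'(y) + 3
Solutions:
 v(y) = C1 - y^3/3 + y^2/2 - 3*y - sqrt(2)*cos(k*y)/k


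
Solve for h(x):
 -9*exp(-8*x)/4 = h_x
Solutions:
 h(x) = C1 + 9*exp(-8*x)/32


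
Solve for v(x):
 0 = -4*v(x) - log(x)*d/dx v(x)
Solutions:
 v(x) = C1*exp(-4*li(x))


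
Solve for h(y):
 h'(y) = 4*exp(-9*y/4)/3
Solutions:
 h(y) = C1 - 16*exp(-9*y/4)/27


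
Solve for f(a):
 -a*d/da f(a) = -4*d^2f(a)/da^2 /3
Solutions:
 f(a) = C1 + C2*erfi(sqrt(6)*a/4)


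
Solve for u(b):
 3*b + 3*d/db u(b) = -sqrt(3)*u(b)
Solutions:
 u(b) = C1*exp(-sqrt(3)*b/3) - sqrt(3)*b + 3


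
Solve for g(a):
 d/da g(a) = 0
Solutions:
 g(a) = C1


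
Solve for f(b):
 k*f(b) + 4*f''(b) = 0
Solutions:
 f(b) = C1*exp(-b*sqrt(-k)/2) + C2*exp(b*sqrt(-k)/2)


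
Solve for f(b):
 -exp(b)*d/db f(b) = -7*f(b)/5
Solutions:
 f(b) = C1*exp(-7*exp(-b)/5)


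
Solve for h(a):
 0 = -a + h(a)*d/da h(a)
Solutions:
 h(a) = -sqrt(C1 + a^2)
 h(a) = sqrt(C1 + a^2)


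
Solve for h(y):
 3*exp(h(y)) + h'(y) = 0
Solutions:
 h(y) = log(1/(C1 + 3*y))


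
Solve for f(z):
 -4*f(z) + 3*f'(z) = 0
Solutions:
 f(z) = C1*exp(4*z/3)


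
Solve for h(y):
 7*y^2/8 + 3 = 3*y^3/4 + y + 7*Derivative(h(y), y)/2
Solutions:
 h(y) = C1 - 3*y^4/56 + y^3/12 - y^2/7 + 6*y/7


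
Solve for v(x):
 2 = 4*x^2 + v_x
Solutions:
 v(x) = C1 - 4*x^3/3 + 2*x


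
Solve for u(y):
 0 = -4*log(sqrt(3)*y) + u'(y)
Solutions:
 u(y) = C1 + 4*y*log(y) - 4*y + y*log(9)


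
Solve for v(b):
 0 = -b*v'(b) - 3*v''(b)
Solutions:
 v(b) = C1 + C2*erf(sqrt(6)*b/6)


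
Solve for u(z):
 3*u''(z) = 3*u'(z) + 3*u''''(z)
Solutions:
 u(z) = C1 + C2*exp(6^(1/3)*z*(2*3^(1/3)/(sqrt(69) + 9)^(1/3) + 2^(1/3)*(sqrt(69) + 9)^(1/3))/12)*sin(2^(1/3)*3^(1/6)*z*(-2^(1/3)*3^(2/3)*(sqrt(69) + 9)^(1/3) + 6/(sqrt(69) + 9)^(1/3))/12) + C3*exp(6^(1/3)*z*(2*3^(1/3)/(sqrt(69) + 9)^(1/3) + 2^(1/3)*(sqrt(69) + 9)^(1/3))/12)*cos(2^(1/3)*3^(1/6)*z*(-2^(1/3)*3^(2/3)*(sqrt(69) + 9)^(1/3) + 6/(sqrt(69) + 9)^(1/3))/12) + C4*exp(-6^(1/3)*z*(2*3^(1/3)/(sqrt(69) + 9)^(1/3) + 2^(1/3)*(sqrt(69) + 9)^(1/3))/6)


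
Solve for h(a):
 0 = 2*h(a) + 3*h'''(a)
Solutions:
 h(a) = C3*exp(-2^(1/3)*3^(2/3)*a/3) + (C1*sin(2^(1/3)*3^(1/6)*a/2) + C2*cos(2^(1/3)*3^(1/6)*a/2))*exp(2^(1/3)*3^(2/3)*a/6)


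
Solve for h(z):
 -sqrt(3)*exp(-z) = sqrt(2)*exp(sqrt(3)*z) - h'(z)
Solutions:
 h(z) = C1 + sqrt(6)*exp(sqrt(3)*z)/3 - sqrt(3)*exp(-z)


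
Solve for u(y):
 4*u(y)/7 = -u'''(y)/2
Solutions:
 u(y) = C3*exp(-2*7^(2/3)*y/7) + (C1*sin(sqrt(3)*7^(2/3)*y/7) + C2*cos(sqrt(3)*7^(2/3)*y/7))*exp(7^(2/3)*y/7)


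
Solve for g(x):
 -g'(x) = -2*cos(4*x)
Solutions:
 g(x) = C1 + sin(4*x)/2


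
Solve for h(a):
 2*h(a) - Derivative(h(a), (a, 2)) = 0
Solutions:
 h(a) = C1*exp(-sqrt(2)*a) + C2*exp(sqrt(2)*a)


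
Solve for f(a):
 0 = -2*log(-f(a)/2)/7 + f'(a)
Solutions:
 -7*Integral(1/(log(-_y) - log(2)), (_y, f(a)))/2 = C1 - a


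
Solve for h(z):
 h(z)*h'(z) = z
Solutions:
 h(z) = -sqrt(C1 + z^2)
 h(z) = sqrt(C1 + z^2)


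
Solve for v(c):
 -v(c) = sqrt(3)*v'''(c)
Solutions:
 v(c) = C3*exp(-3^(5/6)*c/3) + (C1*sin(3^(1/3)*c/2) + C2*cos(3^(1/3)*c/2))*exp(3^(5/6)*c/6)


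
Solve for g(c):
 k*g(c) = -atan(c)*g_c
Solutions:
 g(c) = C1*exp(-k*Integral(1/atan(c), c))


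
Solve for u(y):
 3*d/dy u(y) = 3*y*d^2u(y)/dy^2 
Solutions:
 u(y) = C1 + C2*y^2


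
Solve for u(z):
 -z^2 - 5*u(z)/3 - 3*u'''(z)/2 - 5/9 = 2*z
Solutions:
 u(z) = C3*exp(-30^(1/3)*z/3) - 3*z^2/5 - 6*z/5 + (C1*sin(10^(1/3)*3^(5/6)*z/6) + C2*cos(10^(1/3)*3^(5/6)*z/6))*exp(30^(1/3)*z/6) - 1/3


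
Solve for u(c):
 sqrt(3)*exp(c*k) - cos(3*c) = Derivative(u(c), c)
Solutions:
 u(c) = C1 - sin(3*c)/3 + sqrt(3)*exp(c*k)/k


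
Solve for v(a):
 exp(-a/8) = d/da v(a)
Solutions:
 v(a) = C1 - 8*exp(-a/8)


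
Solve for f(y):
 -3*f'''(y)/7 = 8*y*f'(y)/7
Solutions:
 f(y) = C1 + Integral(C2*airyai(-2*3^(2/3)*y/3) + C3*airybi(-2*3^(2/3)*y/3), y)


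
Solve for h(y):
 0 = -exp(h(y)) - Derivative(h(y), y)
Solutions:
 h(y) = log(1/(C1 + y))


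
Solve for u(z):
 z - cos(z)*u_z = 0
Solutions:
 u(z) = C1 + Integral(z/cos(z), z)


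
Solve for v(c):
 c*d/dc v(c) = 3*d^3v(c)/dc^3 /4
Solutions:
 v(c) = C1 + Integral(C2*airyai(6^(2/3)*c/3) + C3*airybi(6^(2/3)*c/3), c)


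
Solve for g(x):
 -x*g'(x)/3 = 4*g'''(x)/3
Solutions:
 g(x) = C1 + Integral(C2*airyai(-2^(1/3)*x/2) + C3*airybi(-2^(1/3)*x/2), x)


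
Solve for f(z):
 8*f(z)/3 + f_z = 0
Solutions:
 f(z) = C1*exp(-8*z/3)


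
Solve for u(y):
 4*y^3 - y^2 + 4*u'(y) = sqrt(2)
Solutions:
 u(y) = C1 - y^4/4 + y^3/12 + sqrt(2)*y/4


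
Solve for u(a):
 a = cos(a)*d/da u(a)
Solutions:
 u(a) = C1 + Integral(a/cos(a), a)


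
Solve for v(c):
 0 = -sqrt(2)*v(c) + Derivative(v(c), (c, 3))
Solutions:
 v(c) = C3*exp(2^(1/6)*c) + (C1*sin(2^(1/6)*sqrt(3)*c/2) + C2*cos(2^(1/6)*sqrt(3)*c/2))*exp(-2^(1/6)*c/2)


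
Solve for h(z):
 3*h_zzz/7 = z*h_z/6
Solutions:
 h(z) = C1 + Integral(C2*airyai(84^(1/3)*z/6) + C3*airybi(84^(1/3)*z/6), z)


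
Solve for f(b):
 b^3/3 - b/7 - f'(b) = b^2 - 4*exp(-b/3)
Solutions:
 f(b) = C1 + b^4/12 - b^3/3 - b^2/14 - 12*exp(-b/3)


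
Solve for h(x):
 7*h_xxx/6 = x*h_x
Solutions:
 h(x) = C1 + Integral(C2*airyai(6^(1/3)*7^(2/3)*x/7) + C3*airybi(6^(1/3)*7^(2/3)*x/7), x)


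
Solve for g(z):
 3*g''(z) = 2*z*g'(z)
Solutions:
 g(z) = C1 + C2*erfi(sqrt(3)*z/3)


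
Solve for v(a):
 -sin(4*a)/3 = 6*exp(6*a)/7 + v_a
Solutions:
 v(a) = C1 - exp(6*a)/7 + cos(4*a)/12


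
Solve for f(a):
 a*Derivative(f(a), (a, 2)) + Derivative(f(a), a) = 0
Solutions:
 f(a) = C1 + C2*log(a)


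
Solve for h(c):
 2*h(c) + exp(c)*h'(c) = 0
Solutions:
 h(c) = C1*exp(2*exp(-c))


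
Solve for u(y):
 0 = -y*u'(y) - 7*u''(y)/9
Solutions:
 u(y) = C1 + C2*erf(3*sqrt(14)*y/14)


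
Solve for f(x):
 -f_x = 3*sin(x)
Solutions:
 f(x) = C1 + 3*cos(x)


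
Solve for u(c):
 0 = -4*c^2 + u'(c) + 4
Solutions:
 u(c) = C1 + 4*c^3/3 - 4*c


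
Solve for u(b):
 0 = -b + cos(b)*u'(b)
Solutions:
 u(b) = C1 + Integral(b/cos(b), b)


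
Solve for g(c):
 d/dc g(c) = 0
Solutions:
 g(c) = C1


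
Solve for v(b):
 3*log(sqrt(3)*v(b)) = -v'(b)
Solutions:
 2*Integral(1/(2*log(_y) + log(3)), (_y, v(b)))/3 = C1 - b


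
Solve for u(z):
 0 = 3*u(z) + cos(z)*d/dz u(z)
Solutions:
 u(z) = C1*(sin(z) - 1)^(3/2)/(sin(z) + 1)^(3/2)


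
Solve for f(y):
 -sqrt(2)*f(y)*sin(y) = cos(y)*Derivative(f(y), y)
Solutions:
 f(y) = C1*cos(y)^(sqrt(2))


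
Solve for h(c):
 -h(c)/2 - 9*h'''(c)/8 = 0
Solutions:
 h(c) = C3*exp(-2^(2/3)*3^(1/3)*c/3) + (C1*sin(2^(2/3)*3^(5/6)*c/6) + C2*cos(2^(2/3)*3^(5/6)*c/6))*exp(2^(2/3)*3^(1/3)*c/6)


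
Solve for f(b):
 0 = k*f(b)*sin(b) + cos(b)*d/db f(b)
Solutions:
 f(b) = C1*exp(k*log(cos(b)))


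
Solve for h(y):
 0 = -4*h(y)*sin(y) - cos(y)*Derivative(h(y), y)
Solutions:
 h(y) = C1*cos(y)^4


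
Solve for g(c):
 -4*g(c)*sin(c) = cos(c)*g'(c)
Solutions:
 g(c) = C1*cos(c)^4


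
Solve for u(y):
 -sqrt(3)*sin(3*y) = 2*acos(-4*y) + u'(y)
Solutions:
 u(y) = C1 - 2*y*acos(-4*y) - sqrt(1 - 16*y^2)/2 + sqrt(3)*cos(3*y)/3


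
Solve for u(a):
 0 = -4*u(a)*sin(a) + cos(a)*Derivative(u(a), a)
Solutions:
 u(a) = C1/cos(a)^4


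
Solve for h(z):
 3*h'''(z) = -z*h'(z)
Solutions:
 h(z) = C1 + Integral(C2*airyai(-3^(2/3)*z/3) + C3*airybi(-3^(2/3)*z/3), z)


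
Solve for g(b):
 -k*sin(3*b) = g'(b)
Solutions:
 g(b) = C1 + k*cos(3*b)/3


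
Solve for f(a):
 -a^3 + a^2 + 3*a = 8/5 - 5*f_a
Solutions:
 f(a) = C1 + a^4/20 - a^3/15 - 3*a^2/10 + 8*a/25


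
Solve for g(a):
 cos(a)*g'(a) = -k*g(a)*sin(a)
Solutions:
 g(a) = C1*exp(k*log(cos(a)))


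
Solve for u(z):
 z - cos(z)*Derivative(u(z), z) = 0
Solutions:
 u(z) = C1 + Integral(z/cos(z), z)


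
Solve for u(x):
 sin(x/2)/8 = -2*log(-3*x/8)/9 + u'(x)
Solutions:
 u(x) = C1 + 2*x*log(-x)/9 - 2*x*log(2)/3 - 2*x/9 + 2*x*log(3)/9 - cos(x/2)/4


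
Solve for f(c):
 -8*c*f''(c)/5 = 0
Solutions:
 f(c) = C1 + C2*c


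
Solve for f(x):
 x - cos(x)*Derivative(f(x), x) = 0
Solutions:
 f(x) = C1 + Integral(x/cos(x), x)


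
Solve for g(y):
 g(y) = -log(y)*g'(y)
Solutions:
 g(y) = C1*exp(-li(y))


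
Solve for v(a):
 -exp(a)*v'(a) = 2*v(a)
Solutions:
 v(a) = C1*exp(2*exp(-a))


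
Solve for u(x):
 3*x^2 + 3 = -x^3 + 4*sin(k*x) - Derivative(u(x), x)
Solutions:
 u(x) = C1 - x^4/4 - x^3 - 3*x - 4*cos(k*x)/k


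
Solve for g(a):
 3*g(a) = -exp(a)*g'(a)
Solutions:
 g(a) = C1*exp(3*exp(-a))


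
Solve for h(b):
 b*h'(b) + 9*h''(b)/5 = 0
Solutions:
 h(b) = C1 + C2*erf(sqrt(10)*b/6)


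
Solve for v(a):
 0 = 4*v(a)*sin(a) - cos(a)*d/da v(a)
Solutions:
 v(a) = C1/cos(a)^4


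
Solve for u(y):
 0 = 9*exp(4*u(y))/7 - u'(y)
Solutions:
 u(y) = log(-(-1/(C1 + 36*y))^(1/4)) + log(7)/4
 u(y) = log(-1/(C1 + 36*y))/4 + log(7)/4
 u(y) = log(-I*(-1/(C1 + 36*y))^(1/4)) + log(7)/4
 u(y) = log(I*(-1/(C1 + 36*y))^(1/4)) + log(7)/4


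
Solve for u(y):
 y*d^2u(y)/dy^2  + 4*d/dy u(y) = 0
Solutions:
 u(y) = C1 + C2/y^3


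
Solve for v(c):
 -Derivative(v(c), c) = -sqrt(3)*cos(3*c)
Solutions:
 v(c) = C1 + sqrt(3)*sin(3*c)/3


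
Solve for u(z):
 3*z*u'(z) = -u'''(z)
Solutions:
 u(z) = C1 + Integral(C2*airyai(-3^(1/3)*z) + C3*airybi(-3^(1/3)*z), z)


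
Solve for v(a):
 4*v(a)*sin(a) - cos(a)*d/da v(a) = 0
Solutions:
 v(a) = C1/cos(a)^4


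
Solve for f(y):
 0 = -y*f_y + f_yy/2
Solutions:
 f(y) = C1 + C2*erfi(y)


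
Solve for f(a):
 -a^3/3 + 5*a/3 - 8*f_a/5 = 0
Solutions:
 f(a) = C1 - 5*a^4/96 + 25*a^2/48


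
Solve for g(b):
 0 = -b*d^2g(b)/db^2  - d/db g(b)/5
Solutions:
 g(b) = C1 + C2*b^(4/5)


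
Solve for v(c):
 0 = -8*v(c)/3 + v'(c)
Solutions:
 v(c) = C1*exp(8*c/3)


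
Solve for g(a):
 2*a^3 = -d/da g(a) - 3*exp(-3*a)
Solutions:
 g(a) = C1 - a^4/2 + exp(-3*a)


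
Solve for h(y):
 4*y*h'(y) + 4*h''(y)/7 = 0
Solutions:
 h(y) = C1 + C2*erf(sqrt(14)*y/2)


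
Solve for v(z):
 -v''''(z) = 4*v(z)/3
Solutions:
 v(z) = (C1*sin(3^(3/4)*z/3) + C2*cos(3^(3/4)*z/3))*exp(-3^(3/4)*z/3) + (C3*sin(3^(3/4)*z/3) + C4*cos(3^(3/4)*z/3))*exp(3^(3/4)*z/3)


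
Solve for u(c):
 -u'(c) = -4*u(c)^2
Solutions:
 u(c) = -1/(C1 + 4*c)


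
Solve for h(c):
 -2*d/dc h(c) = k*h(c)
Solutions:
 h(c) = C1*exp(-c*k/2)


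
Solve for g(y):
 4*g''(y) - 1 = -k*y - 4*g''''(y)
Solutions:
 g(y) = C1 + C2*y + C3*sin(y) + C4*cos(y) - k*y^3/24 + y^2/8


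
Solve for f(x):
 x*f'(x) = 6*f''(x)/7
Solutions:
 f(x) = C1 + C2*erfi(sqrt(21)*x/6)


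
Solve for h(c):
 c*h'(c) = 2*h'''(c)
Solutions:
 h(c) = C1 + Integral(C2*airyai(2^(2/3)*c/2) + C3*airybi(2^(2/3)*c/2), c)


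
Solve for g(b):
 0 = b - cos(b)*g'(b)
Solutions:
 g(b) = C1 + Integral(b/cos(b), b)


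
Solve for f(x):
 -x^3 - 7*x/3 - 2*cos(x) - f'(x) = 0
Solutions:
 f(x) = C1 - x^4/4 - 7*x^2/6 - 2*sin(x)


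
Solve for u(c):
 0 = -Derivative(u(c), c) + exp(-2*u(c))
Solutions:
 u(c) = log(-sqrt(C1 + 2*c))
 u(c) = log(C1 + 2*c)/2


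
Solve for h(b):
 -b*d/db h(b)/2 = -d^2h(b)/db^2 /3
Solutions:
 h(b) = C1 + C2*erfi(sqrt(3)*b/2)


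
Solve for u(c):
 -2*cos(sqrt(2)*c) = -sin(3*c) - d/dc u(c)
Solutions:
 u(c) = C1 + sqrt(2)*sin(sqrt(2)*c) + cos(3*c)/3


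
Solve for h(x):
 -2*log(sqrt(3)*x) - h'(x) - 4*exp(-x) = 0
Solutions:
 h(x) = C1 - 2*x*log(x) + x*(2 - log(3)) + 4*exp(-x)


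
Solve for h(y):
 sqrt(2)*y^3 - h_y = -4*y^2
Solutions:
 h(y) = C1 + sqrt(2)*y^4/4 + 4*y^3/3


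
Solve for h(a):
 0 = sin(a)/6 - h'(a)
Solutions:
 h(a) = C1 - cos(a)/6


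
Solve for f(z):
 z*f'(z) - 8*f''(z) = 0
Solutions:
 f(z) = C1 + C2*erfi(z/4)


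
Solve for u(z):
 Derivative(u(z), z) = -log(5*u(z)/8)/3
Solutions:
 -3*Integral(1/(-log(_y) - log(5) + 3*log(2)), (_y, u(z))) = C1 - z


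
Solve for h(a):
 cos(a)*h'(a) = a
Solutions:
 h(a) = C1 + Integral(a/cos(a), a)


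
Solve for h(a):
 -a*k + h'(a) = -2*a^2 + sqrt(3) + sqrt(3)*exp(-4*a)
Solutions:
 h(a) = C1 - 2*a^3/3 + a^2*k/2 + sqrt(3)*a - sqrt(3)*exp(-4*a)/4


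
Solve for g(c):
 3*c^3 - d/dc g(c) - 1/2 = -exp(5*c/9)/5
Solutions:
 g(c) = C1 + 3*c^4/4 - c/2 + 9*exp(5*c/9)/25


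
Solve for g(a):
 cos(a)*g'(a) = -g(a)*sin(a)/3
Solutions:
 g(a) = C1*cos(a)^(1/3)


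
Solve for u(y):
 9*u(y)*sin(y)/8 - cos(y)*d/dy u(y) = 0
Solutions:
 u(y) = C1/cos(y)^(9/8)


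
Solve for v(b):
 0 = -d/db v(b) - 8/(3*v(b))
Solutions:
 v(b) = -sqrt(C1 - 48*b)/3
 v(b) = sqrt(C1 - 48*b)/3


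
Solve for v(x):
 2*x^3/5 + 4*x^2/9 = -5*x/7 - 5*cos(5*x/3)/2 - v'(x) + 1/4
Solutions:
 v(x) = C1 - x^4/10 - 4*x^3/27 - 5*x^2/14 + x/4 - 3*sin(5*x/3)/2


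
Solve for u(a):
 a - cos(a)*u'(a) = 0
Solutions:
 u(a) = C1 + Integral(a/cos(a), a)


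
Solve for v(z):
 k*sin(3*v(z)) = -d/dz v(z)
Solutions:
 v(z) = -acos((-C1 - exp(6*k*z))/(C1 - exp(6*k*z)))/3 + 2*pi/3
 v(z) = acos((-C1 - exp(6*k*z))/(C1 - exp(6*k*z)))/3


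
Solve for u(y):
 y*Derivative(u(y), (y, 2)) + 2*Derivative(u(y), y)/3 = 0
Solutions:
 u(y) = C1 + C2*y^(1/3)


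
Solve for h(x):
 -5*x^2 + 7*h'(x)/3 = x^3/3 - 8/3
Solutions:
 h(x) = C1 + x^4/28 + 5*x^3/7 - 8*x/7


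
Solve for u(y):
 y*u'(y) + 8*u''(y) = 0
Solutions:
 u(y) = C1 + C2*erf(y/4)


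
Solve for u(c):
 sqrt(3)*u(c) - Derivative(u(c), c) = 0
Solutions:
 u(c) = C1*exp(sqrt(3)*c)


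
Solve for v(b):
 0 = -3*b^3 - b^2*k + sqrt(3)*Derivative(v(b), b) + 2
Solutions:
 v(b) = C1 + sqrt(3)*b^4/4 + sqrt(3)*b^3*k/9 - 2*sqrt(3)*b/3


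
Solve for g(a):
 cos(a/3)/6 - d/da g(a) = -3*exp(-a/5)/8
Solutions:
 g(a) = C1 + sin(a/3)/2 - 15*exp(-a/5)/8


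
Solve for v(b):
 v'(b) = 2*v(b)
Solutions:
 v(b) = C1*exp(2*b)


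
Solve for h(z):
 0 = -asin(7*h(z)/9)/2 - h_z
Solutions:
 Integral(1/asin(7*_y/9), (_y, h(z))) = C1 - z/2


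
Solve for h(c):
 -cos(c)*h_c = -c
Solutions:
 h(c) = C1 + Integral(c/cos(c), c)


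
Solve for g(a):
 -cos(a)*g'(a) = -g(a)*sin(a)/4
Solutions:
 g(a) = C1/cos(a)^(1/4)


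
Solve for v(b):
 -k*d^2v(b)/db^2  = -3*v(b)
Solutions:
 v(b) = C1*exp(-sqrt(3)*b*sqrt(1/k)) + C2*exp(sqrt(3)*b*sqrt(1/k))


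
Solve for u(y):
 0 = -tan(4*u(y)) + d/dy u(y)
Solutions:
 u(y) = -asin(C1*exp(4*y))/4 + pi/4
 u(y) = asin(C1*exp(4*y))/4


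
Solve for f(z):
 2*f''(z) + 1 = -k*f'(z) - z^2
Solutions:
 f(z) = C1 + C2*exp(-k*z/2) - z^3/(3*k) - z/k + 2*z^2/k^2 - 8*z/k^3


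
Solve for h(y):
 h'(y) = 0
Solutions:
 h(y) = C1


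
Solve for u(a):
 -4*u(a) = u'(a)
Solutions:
 u(a) = C1*exp(-4*a)


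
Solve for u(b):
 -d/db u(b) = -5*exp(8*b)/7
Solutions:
 u(b) = C1 + 5*exp(8*b)/56


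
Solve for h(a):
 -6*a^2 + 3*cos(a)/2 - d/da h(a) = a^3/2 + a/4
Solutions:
 h(a) = C1 - a^4/8 - 2*a^3 - a^2/8 + 3*sin(a)/2


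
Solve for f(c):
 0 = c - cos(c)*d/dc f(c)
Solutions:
 f(c) = C1 + Integral(c/cos(c), c)


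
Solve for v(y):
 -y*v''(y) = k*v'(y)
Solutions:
 v(y) = C1 + y^(1 - re(k))*(C2*sin(log(y)*Abs(im(k))) + C3*cos(log(y)*im(k)))


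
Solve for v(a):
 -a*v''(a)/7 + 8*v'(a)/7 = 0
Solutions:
 v(a) = C1 + C2*a^9


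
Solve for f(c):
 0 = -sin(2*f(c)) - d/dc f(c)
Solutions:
 f(c) = pi - acos((-C1 - exp(4*c))/(C1 - exp(4*c)))/2
 f(c) = acos((-C1 - exp(4*c))/(C1 - exp(4*c)))/2


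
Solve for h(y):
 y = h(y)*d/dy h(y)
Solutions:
 h(y) = -sqrt(C1 + y^2)
 h(y) = sqrt(C1 + y^2)


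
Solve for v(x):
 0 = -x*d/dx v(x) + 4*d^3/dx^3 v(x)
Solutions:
 v(x) = C1 + Integral(C2*airyai(2^(1/3)*x/2) + C3*airybi(2^(1/3)*x/2), x)


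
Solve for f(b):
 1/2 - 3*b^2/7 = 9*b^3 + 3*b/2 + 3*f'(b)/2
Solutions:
 f(b) = C1 - 3*b^4/2 - 2*b^3/21 - b^2/2 + b/3


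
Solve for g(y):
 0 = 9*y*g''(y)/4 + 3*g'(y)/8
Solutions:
 g(y) = C1 + C2*y^(5/6)


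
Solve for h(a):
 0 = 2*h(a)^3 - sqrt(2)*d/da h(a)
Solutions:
 h(a) = -sqrt(2)*sqrt(-1/(C1 + sqrt(2)*a))/2
 h(a) = sqrt(2)*sqrt(-1/(C1 + sqrt(2)*a))/2


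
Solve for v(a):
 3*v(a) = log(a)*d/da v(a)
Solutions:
 v(a) = C1*exp(3*li(a))


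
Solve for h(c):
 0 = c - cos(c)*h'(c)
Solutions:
 h(c) = C1 + Integral(c/cos(c), c)


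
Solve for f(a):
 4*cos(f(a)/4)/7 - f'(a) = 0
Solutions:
 -4*a/7 - 2*log(sin(f(a)/4) - 1) + 2*log(sin(f(a)/4) + 1) = C1


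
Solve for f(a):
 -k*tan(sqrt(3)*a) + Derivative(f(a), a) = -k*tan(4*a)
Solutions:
 f(a) = C1 - k*(3*log(tan(4*a)^2 + 1) - 4*sqrt(3)*log(tan(sqrt(3)*a)^2 + 1))/24


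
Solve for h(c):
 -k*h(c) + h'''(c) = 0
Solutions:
 h(c) = C1*exp(c*k^(1/3)) + C2*exp(c*k^(1/3)*(-1 + sqrt(3)*I)/2) + C3*exp(-c*k^(1/3)*(1 + sqrt(3)*I)/2)


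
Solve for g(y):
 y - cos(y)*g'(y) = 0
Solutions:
 g(y) = C1 + Integral(y/cos(y), y)


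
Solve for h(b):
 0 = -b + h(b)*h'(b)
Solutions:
 h(b) = -sqrt(C1 + b^2)
 h(b) = sqrt(C1 + b^2)


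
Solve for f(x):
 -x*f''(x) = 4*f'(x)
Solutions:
 f(x) = C1 + C2/x^3


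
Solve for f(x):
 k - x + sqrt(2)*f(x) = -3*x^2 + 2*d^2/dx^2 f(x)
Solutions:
 f(x) = C1*exp(-2^(3/4)*x/2) + C2*exp(2^(3/4)*x/2) - sqrt(2)*k/2 - 3*sqrt(2)*x^2/2 + sqrt(2)*x/2 - 6


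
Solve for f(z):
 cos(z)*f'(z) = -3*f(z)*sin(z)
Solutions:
 f(z) = C1*cos(z)^3


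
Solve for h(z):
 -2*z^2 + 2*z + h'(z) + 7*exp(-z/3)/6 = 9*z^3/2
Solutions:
 h(z) = C1 + 9*z^4/8 + 2*z^3/3 - z^2 + 7*exp(-z/3)/2


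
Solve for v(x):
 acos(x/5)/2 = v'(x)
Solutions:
 v(x) = C1 + x*acos(x/5)/2 - sqrt(25 - x^2)/2


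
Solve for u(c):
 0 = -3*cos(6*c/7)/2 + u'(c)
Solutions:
 u(c) = C1 + 7*sin(6*c/7)/4


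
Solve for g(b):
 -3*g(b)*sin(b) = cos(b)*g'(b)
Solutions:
 g(b) = C1*cos(b)^3


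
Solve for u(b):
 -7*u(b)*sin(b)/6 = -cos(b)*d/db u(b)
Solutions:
 u(b) = C1/cos(b)^(7/6)


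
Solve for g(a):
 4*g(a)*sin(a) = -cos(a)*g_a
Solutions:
 g(a) = C1*cos(a)^4


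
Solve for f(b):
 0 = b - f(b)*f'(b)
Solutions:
 f(b) = -sqrt(C1 + b^2)
 f(b) = sqrt(C1 + b^2)


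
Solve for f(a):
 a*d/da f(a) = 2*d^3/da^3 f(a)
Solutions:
 f(a) = C1 + Integral(C2*airyai(2^(2/3)*a/2) + C3*airybi(2^(2/3)*a/2), a)


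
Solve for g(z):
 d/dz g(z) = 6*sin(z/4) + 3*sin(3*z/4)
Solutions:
 g(z) = C1 - 24*cos(z/4) - 4*cos(3*z/4)


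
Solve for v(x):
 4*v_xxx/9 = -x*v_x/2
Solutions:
 v(x) = C1 + Integral(C2*airyai(-3^(2/3)*x/2) + C3*airybi(-3^(2/3)*x/2), x)


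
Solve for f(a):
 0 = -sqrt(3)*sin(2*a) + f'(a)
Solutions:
 f(a) = C1 - sqrt(3)*cos(2*a)/2


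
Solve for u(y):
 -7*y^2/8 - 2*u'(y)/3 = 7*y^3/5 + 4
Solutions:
 u(y) = C1 - 21*y^4/40 - 7*y^3/16 - 6*y


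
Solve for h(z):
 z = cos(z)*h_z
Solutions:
 h(z) = C1 + Integral(z/cos(z), z)


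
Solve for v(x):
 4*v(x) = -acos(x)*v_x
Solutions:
 v(x) = C1*exp(-4*Integral(1/acos(x), x))


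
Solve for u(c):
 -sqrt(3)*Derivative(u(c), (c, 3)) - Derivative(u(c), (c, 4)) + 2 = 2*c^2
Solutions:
 u(c) = C1 + C2*c + C3*c^2 + C4*exp(-sqrt(3)*c) - sqrt(3)*c^5/90 + c^4/18 + sqrt(3)*c^3/27


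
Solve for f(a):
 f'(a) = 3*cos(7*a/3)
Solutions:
 f(a) = C1 + 9*sin(7*a/3)/7


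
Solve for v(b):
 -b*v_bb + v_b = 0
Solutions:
 v(b) = C1 + C2*b^2


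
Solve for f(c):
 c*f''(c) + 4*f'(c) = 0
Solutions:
 f(c) = C1 + C2/c^3


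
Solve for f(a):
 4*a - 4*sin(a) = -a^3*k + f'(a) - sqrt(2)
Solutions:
 f(a) = C1 + a^4*k/4 + 2*a^2 + sqrt(2)*a + 4*cos(a)


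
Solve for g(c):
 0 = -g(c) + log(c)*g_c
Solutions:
 g(c) = C1*exp(li(c))


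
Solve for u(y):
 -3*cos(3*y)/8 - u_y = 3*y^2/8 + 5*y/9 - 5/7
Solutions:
 u(y) = C1 - y^3/8 - 5*y^2/18 + 5*y/7 - sin(3*y)/8


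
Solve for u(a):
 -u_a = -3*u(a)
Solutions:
 u(a) = C1*exp(3*a)


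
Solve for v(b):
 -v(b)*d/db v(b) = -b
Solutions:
 v(b) = -sqrt(C1 + b^2)
 v(b) = sqrt(C1 + b^2)


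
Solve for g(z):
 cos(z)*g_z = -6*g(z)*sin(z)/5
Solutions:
 g(z) = C1*cos(z)^(6/5)


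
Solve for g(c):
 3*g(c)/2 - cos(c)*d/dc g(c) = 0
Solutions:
 g(c) = C1*(sin(c) + 1)^(3/4)/(sin(c) - 1)^(3/4)


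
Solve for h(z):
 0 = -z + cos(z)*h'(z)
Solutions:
 h(z) = C1 + Integral(z/cos(z), z)


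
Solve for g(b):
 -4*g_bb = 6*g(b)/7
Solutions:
 g(b) = C1*sin(sqrt(42)*b/14) + C2*cos(sqrt(42)*b/14)


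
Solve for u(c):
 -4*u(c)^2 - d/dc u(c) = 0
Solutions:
 u(c) = 1/(C1 + 4*c)


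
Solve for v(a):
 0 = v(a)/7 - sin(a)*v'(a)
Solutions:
 v(a) = C1*(cos(a) - 1)^(1/14)/(cos(a) + 1)^(1/14)


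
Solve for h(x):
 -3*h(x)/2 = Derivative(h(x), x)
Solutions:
 h(x) = C1*exp(-3*x/2)


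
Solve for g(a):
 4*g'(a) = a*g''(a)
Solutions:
 g(a) = C1 + C2*a^5


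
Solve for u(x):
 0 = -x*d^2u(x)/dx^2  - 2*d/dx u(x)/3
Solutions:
 u(x) = C1 + C2*x^(1/3)


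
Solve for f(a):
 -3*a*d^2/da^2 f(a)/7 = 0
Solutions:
 f(a) = C1 + C2*a


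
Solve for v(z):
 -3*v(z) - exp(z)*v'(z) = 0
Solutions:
 v(z) = C1*exp(3*exp(-z))


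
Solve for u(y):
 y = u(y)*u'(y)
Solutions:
 u(y) = -sqrt(C1 + y^2)
 u(y) = sqrt(C1 + y^2)


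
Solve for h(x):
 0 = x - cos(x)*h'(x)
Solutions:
 h(x) = C1 + Integral(x/cos(x), x)


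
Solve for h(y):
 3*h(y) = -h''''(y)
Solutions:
 h(y) = (C1*sin(sqrt(2)*3^(1/4)*y/2) + C2*cos(sqrt(2)*3^(1/4)*y/2))*exp(-sqrt(2)*3^(1/4)*y/2) + (C3*sin(sqrt(2)*3^(1/4)*y/2) + C4*cos(sqrt(2)*3^(1/4)*y/2))*exp(sqrt(2)*3^(1/4)*y/2)


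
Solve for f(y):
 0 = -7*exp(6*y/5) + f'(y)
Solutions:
 f(y) = C1 + 35*exp(6*y/5)/6


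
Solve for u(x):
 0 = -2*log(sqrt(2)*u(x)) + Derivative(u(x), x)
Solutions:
 -Integral(1/(2*log(_y) + log(2)), (_y, u(x))) = C1 - x


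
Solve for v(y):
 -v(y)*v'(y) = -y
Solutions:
 v(y) = -sqrt(C1 + y^2)
 v(y) = sqrt(C1 + y^2)


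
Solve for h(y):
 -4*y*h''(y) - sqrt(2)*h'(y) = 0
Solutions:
 h(y) = C1 + C2*y^(1 - sqrt(2)/4)


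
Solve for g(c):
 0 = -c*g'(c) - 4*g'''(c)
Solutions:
 g(c) = C1 + Integral(C2*airyai(-2^(1/3)*c/2) + C3*airybi(-2^(1/3)*c/2), c)
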